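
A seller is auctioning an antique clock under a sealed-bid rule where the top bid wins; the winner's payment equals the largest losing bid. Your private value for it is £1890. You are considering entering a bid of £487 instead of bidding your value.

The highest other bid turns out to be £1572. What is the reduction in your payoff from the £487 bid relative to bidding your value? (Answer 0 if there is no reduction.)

£318

Bidding your value £1890: you win (since £1890 > £1572) and pay £1572. Payoff £318.
Bidding £487: you lose. Payoff £0.
The competing bid £1572 lies between your shaded bid and your value, so underbidding forfeits an item you could have won at a profitable price.
Loss from deviating = £318 − (£0) = £318.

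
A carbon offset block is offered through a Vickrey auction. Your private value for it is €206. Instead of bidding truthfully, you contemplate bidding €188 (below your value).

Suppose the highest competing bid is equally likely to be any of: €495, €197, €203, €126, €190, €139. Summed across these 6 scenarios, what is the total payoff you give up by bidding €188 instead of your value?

The deviation costs you only when the competing bid falls strictly between €188 and €206; elsewhere both bids give the same outcome.
€495: outcomes coincide → loss €0.
€197: truthful payoff €9, deviation payoff €0 → loss €9.
€203: truthful payoff €3, deviation payoff €0 → loss €3.
€126: outcomes coincide → loss €0.
€190: truthful payoff €16, deviation payoff €0 → loss €16.
€139: outcomes coincide → loss €0.
Total loss = €9 + €3 + €16 = €28.
Because the price is fixed by the runner-up's bid, deviating from your value can only change a good outcome into a bad one — never the reverse.

€28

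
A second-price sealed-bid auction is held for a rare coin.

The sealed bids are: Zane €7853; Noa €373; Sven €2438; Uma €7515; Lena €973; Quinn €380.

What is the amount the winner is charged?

Highest bid: Zane at €7853, so Zane wins.
Second-highest bid: Uma at €7515 — that is the price the winner pays.

€7515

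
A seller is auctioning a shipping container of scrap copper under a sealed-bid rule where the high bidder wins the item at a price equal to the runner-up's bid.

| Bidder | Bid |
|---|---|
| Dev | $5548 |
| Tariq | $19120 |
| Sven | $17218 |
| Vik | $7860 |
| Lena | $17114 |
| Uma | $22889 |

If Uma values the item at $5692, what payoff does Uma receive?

Highest bid: Uma at $22889, so Uma wins.
Second-highest bid: Tariq at $19120 — that is the price the winner pays.
Uma's payoff = value − price = $5692 − $19120 = −$13428.

−$13428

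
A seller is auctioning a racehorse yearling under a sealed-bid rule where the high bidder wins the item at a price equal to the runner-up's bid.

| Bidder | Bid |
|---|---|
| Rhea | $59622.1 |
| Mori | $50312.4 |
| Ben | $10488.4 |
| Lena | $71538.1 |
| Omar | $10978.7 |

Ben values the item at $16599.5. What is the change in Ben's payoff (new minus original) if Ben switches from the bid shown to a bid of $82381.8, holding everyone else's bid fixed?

−$54938.6

The highest bid among the other bidders is $71538.1; Ben's bid doesn't change that.
Original bid $10488.4: Ben is not highest (top rival bid is $71538.1); payoff $0.
Alternative bid $82381.8: Ben is highest, pays the top rival bid $71538.1; payoff $16599.5 − $71538.1 = −$54938.6.
Change in payoff = −$54938.6 − ($0) = −$54938.6.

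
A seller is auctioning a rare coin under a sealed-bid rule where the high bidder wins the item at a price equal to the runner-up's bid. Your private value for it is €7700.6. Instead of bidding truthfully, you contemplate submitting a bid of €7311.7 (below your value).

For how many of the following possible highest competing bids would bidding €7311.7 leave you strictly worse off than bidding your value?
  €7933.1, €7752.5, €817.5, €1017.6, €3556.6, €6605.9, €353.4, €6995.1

0

The deviation hurts exactly when the highest competing bid lies strictly between €7311.7 and €7700.6 — underbidding then forfeits a profitable win.
€7933.1: above both → same outcome either way.
€7752.5: above both → same outcome either way.
€817.5: below both → same outcome either way.
€1017.6: below both → same outcome either way.
€3556.6: below both → same outcome either way.
€6605.9: below both → same outcome either way.
€353.4: below both → same outcome either way.
€6995.1: below both → same outcome either way.
Count: 0.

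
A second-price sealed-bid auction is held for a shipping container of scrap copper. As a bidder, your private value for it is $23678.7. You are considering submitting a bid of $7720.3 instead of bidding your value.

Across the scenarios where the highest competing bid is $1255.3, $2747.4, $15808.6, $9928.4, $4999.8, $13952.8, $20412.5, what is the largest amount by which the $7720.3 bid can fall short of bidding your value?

$13750.3

$1255.3: same outcome either way → loss $0.
$2747.4: same outcome either way → loss $0.
$15808.6: truthful gives $7870.1, deviation gives $0 → loss $7870.1.
$9928.4: truthful gives $13750.3, deviation gives $0 → loss $13750.3.
$4999.8: same outcome either way → loss $0.
$13952.8: truthful gives $9725.9, deviation gives $0 → loss $9725.9.
$20412.5: truthful gives $3266.2, deviation gives $0 → loss $3266.2.
Maximum loss: $13750.3.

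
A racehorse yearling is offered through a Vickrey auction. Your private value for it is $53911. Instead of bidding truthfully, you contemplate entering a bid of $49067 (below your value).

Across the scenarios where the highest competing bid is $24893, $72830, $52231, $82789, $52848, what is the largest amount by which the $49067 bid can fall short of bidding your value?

$24893: same outcome either way → loss $0.
$72830: same outcome either way → loss $0.
$52231: truthful gives $1680, deviation gives $0 → loss $1680.
$82789: same outcome either way → loss $0.
$52848: truthful gives $1063, deviation gives $0 → loss $1063.
Maximum loss: $1680.

$1680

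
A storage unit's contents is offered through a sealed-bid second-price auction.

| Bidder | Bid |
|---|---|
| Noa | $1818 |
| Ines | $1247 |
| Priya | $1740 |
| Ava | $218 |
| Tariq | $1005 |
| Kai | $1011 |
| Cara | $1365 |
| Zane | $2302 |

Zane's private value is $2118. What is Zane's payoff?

$300

Highest bid: Zane at $2302, so Zane wins.
Second-highest bid: Noa at $1818 — that is the price the winner pays.
Zane's payoff = value − price = $2118 − $1818 = $300.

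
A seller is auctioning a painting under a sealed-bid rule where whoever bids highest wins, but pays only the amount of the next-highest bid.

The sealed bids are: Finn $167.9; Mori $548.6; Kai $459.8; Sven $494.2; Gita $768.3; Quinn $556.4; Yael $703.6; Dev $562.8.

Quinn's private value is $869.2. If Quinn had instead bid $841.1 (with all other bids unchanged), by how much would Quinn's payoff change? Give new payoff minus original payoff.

$100.9

The highest bid among the other bidders is $768.3; Quinn's bid doesn't change that.
Original bid $556.4: Quinn is not highest (top rival bid is $768.3); payoff $0.
Alternative bid $841.1: Quinn is highest, pays the top rival bid $768.3; payoff $869.2 − $768.3 = $100.9.
Change in payoff = $100.9 − ($0) = $100.9.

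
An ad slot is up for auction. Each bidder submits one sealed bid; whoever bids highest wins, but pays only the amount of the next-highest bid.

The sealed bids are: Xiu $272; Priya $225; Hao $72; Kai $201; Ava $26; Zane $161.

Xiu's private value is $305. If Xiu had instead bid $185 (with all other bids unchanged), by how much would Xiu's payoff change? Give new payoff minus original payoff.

−$80

The highest bid among the other bidders is $225; Xiu's bid doesn't change that.
Original bid $272: Xiu is highest, pays the top rival bid $225; payoff $305 − $225 = $80.
Alternative bid $185: Xiu is not highest (top rival bid is $225); payoff $0.
Change in payoff = $0 − ($80) = −$80.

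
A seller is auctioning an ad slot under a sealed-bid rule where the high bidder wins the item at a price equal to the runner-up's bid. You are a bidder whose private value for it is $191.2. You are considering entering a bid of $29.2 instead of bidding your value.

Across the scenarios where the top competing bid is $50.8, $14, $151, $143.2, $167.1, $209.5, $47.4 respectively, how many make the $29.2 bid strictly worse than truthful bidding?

The deviation hurts exactly when the highest competing bid lies strictly between $29.2 and $191.2 — underbidding then forfeits a profitable win.
$50.8: inside the interval → strictly worse (loss $140.4).
$14: below both → same outcome either way.
$151: inside the interval → strictly worse (loss $40.2).
$143.2: inside the interval → strictly worse (loss $48).
$167.1: inside the interval → strictly worse (loss $24.1).
$209.5: above both → same outcome either way.
$47.4: inside the interval → strictly worse (loss $143.8).
Count: 5.

5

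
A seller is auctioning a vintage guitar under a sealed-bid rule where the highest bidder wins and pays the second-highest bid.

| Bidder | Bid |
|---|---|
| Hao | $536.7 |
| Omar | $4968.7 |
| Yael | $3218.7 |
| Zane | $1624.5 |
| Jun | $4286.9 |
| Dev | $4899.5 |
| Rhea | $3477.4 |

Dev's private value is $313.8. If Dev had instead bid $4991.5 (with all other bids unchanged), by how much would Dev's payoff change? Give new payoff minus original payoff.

−$4654.9

The highest bid among the other bidders is $4968.7; Dev's bid doesn't change that.
Original bid $4899.5: Dev is not highest (top rival bid is $4968.7); payoff $0.
Alternative bid $4991.5: Dev is highest, pays the top rival bid $4968.7; payoff $313.8 − $4968.7 = −$4654.9.
Change in payoff = −$4654.9 − ($0) = −$4654.9.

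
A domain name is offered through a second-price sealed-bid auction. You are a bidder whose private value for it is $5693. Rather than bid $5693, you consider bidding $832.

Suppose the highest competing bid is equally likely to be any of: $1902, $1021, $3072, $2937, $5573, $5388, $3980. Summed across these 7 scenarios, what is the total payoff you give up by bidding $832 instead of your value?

$15978

The deviation costs you only when the competing bid falls strictly between $832 and $5693; elsewhere both bids give the same outcome.
$1902: truthful payoff $3791, deviation payoff $0 → loss $3791.
$1021: truthful payoff $4672, deviation payoff $0 → loss $4672.
$3072: truthful payoff $2621, deviation payoff $0 → loss $2621.
$2937: truthful payoff $2756, deviation payoff $0 → loss $2756.
$5573: truthful payoff $120, deviation payoff $0 → loss $120.
$5388: truthful payoff $305, deviation payoff $0 → loss $305.
$3980: truthful payoff $1713, deviation payoff $0 → loss $1713.
Total loss = $3791 + $4672 + $2621 + $2756 + $120 + $305 + $1713 = $15978.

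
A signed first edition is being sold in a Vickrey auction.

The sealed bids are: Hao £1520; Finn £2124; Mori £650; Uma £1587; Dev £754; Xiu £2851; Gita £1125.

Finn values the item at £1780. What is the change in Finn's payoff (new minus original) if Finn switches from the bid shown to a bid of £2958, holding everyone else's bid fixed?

The highest bid among the other bidders is £2851; Finn's bid doesn't change that.
Original bid £2124: Finn is not highest (top rival bid is £2851); payoff £0.
Alternative bid £2958: Finn is highest, pays the top rival bid £2851; payoff £1780 − £2851 = −£1071.
Change in payoff = −£1071 − (£0) = −£1071.

−£1071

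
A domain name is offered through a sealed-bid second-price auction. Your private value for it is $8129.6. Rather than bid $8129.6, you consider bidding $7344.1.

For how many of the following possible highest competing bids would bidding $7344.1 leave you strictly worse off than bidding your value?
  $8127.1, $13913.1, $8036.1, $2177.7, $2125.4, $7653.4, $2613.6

The deviation hurts exactly when the highest competing bid lies strictly between $7344.1 and $8129.6 — underbidding then forfeits a profitable win.
$8127.1: inside the interval → strictly worse (loss $2.5).
$13913.1: above both → same outcome either way.
$8036.1: inside the interval → strictly worse (loss $93.5).
$2177.7: below both → same outcome either way.
$2125.4: below both → same outcome either way.
$7653.4: inside the interval → strictly worse (loss $476.2).
$2613.6: below both → same outcome either way.
Count: 3.

3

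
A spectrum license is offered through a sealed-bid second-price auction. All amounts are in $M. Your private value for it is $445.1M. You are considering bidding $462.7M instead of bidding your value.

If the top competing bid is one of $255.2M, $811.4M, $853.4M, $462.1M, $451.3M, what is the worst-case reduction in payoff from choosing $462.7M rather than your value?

$17M

$255.2M: same outcome either way → loss $0M.
$811.4M: same outcome either way → loss $0M.
$853.4M: same outcome either way → loss $0M.
$462.1M: truthful gives $0M, deviation gives −$17M → loss $17M.
$451.3M: truthful gives $0M, deviation gives −$6.2M → loss $6.2M.
Maximum loss: $17M.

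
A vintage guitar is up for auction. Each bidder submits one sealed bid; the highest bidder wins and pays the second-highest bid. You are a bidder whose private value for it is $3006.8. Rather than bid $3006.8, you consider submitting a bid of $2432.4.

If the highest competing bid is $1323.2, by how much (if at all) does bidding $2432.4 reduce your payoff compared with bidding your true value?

Bidding your value $3006.8: you win (since $3006.8 > $1323.2) and pay $1323.2. Payoff $1683.6.
Bidding $2432.4: you win and pay $1323.2. Payoff $3006.8 − $1323.2 = $1683.6.
Difference = $1683.6 − $1683.6 = $0; both bids lead to the same outcome because the competing bid is below both your value and your alternative bid.

$0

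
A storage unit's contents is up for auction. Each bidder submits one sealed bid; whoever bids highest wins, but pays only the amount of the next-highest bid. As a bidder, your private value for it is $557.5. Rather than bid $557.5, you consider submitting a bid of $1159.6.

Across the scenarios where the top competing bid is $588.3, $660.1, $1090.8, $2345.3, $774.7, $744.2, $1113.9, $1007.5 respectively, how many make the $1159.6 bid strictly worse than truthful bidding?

The deviation hurts exactly when the highest competing bid lies strictly between $557.5 and $1159.6 — overbidding then wins at a price above your value.
$588.3: inside the interval → strictly worse (loss $30.8).
$660.1: inside the interval → strictly worse (loss $102.6).
$1090.8: inside the interval → strictly worse (loss $533.3).
$2345.3: above both → same outcome either way.
$774.7: inside the interval → strictly worse (loss $217.2).
$744.2: inside the interval → strictly worse (loss $186.7).
$1113.9: inside the interval → strictly worse (loss $556.4).
$1007.5: inside the interval → strictly worse (loss $450).
Count: 7.

7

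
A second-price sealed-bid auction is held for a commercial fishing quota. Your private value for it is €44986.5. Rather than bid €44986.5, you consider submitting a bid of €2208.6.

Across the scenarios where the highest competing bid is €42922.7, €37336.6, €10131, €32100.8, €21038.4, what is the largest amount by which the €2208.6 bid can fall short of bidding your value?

€42922.7: truthful gives €2063.8, deviation gives €0 → loss €2063.8.
€37336.6: truthful gives €7649.9, deviation gives €0 → loss €7649.9.
€10131: truthful gives €34855.5, deviation gives €0 → loss €34855.5.
€32100.8: truthful gives €12885.7, deviation gives €0 → loss €12885.7.
€21038.4: truthful gives €23948.1, deviation gives €0 → loss €23948.1.
Maximum loss: €34855.5.

€34855.5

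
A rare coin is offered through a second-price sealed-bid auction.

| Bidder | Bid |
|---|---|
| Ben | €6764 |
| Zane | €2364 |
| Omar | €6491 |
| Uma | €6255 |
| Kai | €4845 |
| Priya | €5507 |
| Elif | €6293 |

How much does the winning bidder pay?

Highest bid: Ben at €6764, so Ben wins.
Second-highest bid: Omar at €6491 — that is the price the winner pays.

€6491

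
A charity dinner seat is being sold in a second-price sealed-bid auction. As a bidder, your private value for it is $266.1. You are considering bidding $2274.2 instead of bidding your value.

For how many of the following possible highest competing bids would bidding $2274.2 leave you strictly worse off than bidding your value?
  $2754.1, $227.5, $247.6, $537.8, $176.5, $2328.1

The deviation hurts exactly when the highest competing bid lies strictly between $266.1 and $2274.2 — overbidding then wins at a price above your value.
$2754.1: above both → same outcome either way.
$227.5: below both → same outcome either way.
$247.6: below both → same outcome either way.
$537.8: inside the interval → strictly worse (loss $271.7).
$176.5: below both → same outcome either way.
$2328.1: above both → same outcome either way.
Count: 1.

1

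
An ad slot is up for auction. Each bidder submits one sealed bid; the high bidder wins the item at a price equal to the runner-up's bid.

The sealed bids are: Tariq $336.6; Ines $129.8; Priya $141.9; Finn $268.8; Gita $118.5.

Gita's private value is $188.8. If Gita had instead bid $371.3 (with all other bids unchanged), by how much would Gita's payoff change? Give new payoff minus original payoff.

−$147.8

The highest bid among the other bidders is $336.6; Gita's bid doesn't change that.
Original bid $118.5: Gita is not highest (top rival bid is $336.6); payoff $0.
Alternative bid $371.3: Gita is highest, pays the top rival bid $336.6; payoff $188.8 − $336.6 = −$147.8.
Change in payoff = −$147.8 − ($0) = −$147.8.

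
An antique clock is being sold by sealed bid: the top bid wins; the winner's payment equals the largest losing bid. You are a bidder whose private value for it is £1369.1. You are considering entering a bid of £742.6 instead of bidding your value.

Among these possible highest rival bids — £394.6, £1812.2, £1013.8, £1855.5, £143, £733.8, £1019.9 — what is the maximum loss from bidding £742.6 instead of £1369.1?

£355.3

£394.6: same outcome either way → loss £0.
£1812.2: same outcome either way → loss £0.
£1013.8: truthful gives £355.3, deviation gives £0 → loss £355.3.
£1855.5: same outcome either way → loss £0.
£143: same outcome either way → loss £0.
£733.8: same outcome either way → loss £0.
£1019.9: truthful gives £349.2, deviation gives £0 → loss £349.2.
Maximum loss: £355.3.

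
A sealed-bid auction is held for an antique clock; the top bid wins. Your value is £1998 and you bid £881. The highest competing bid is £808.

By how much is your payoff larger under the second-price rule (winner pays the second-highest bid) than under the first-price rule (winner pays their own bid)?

£73

You have the highest bid, so you win under either rule.
Second-price: pay £808 → payoff £1190.
First-price: pay your own bid £881 → payoff £1117.
Difference = £1190 − (£1117) = £73.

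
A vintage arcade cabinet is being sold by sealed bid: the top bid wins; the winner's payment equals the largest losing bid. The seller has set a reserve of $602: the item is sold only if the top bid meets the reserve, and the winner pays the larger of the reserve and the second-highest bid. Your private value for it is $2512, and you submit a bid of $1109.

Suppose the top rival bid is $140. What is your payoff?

Your bid $1109 is the highest and exceeds the reserve.
Price = max(second-highest bid, reserve) = max($140, $602) = $602.
Payoff = $2512 − $602 = $1910.

$1910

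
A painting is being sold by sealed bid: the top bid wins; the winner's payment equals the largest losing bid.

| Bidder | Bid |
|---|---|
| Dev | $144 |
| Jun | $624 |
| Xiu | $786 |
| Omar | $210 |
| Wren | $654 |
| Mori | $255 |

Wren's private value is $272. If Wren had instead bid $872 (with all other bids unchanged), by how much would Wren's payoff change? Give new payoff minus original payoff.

The highest bid among the other bidders is $786; Wren's bid doesn't change that.
Original bid $654: Wren is not highest (top rival bid is $786); payoff $0.
Alternative bid $872: Wren is highest, pays the top rival bid $786; payoff $272 − $786 = −$514.
Change in payoff = −$514 − ($0) = −$514.

−$514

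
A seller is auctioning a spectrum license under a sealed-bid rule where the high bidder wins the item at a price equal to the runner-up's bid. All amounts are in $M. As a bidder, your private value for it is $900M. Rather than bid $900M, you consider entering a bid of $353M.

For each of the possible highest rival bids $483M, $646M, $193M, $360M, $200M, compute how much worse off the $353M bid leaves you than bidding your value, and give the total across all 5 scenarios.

The deviation costs you only when the competing bid falls strictly between $353M and $900M; elsewhere both bids give the same outcome.
$483M: truthful payoff $417M, deviation payoff $0M → loss $417M.
$646M: truthful payoff $254M, deviation payoff $0M → loss $254M.
$193M: outcomes coincide → loss $0M.
$360M: truthful payoff $540M, deviation payoff $0M → loss $540M.
$200M: outcomes coincide → loss $0M.
Total loss = $417M + $254M + $540M = $1211M.

$1211M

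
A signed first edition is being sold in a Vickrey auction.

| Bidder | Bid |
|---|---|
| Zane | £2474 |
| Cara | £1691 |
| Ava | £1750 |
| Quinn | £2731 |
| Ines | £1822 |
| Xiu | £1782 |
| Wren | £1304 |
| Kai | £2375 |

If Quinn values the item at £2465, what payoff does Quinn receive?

Highest bid: Quinn at £2731, so Quinn wins.
Second-highest bid: Zane at £2474 — that is the price the winner pays.
Quinn's payoff = value − price = £2465 − £2474 = −£9.

−£9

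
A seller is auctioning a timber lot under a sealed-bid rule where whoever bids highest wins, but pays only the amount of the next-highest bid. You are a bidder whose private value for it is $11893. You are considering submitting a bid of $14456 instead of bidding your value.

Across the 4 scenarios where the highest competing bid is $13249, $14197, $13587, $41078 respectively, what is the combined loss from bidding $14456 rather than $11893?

The deviation costs you only when the competing bid falls strictly between $11893 and $14456; elsewhere both bids give the same outcome.
$13249: truthful payoff $0, deviation payoff −$1356 → loss $1356.
$14197: truthful payoff $0, deviation payoff −$2304 → loss $2304.
$13587: truthful payoff $0, deviation payoff −$1694 → loss $1694.
$41078: outcomes coincide → loss $0.
Total loss = $1356 + $2304 + $1694 = $5354.

$5354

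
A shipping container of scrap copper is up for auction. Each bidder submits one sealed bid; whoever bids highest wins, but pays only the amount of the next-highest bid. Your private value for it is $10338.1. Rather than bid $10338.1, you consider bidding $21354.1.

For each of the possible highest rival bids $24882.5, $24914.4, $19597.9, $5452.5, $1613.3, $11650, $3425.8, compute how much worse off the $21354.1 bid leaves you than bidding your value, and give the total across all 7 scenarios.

The deviation costs you only when the competing bid falls strictly between $10338.1 and $21354.1; elsewhere both bids give the same outcome.
$24882.5: outcomes coincide → loss $0.
$24914.4: outcomes coincide → loss $0.
$19597.9: truthful payoff $0, deviation payoff −$9259.8 → loss $9259.8.
$5452.5: outcomes coincide → loss $0.
$1613.3: outcomes coincide → loss $0.
$11650: truthful payoff $0, deviation payoff −$1311.9 → loss $1311.9.
$3425.8: outcomes coincide → loss $0.
Total loss = $9259.8 + $1311.9 = $10571.7.

$10571.7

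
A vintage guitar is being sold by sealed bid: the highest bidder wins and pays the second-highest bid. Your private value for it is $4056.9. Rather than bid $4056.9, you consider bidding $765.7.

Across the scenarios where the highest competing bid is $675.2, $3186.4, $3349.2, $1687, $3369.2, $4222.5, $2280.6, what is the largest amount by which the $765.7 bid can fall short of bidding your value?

$675.2: same outcome either way → loss $0.
$3186.4: truthful gives $870.5, deviation gives $0 → loss $870.5.
$3349.2: truthful gives $707.7, deviation gives $0 → loss $707.7.
$1687: truthful gives $2369.9, deviation gives $0 → loss $2369.9.
$3369.2: truthful gives $687.7, deviation gives $0 → loss $687.7.
$4222.5: same outcome either way → loss $0.
$2280.6: truthful gives $1776.3, deviation gives $0 → loss $1776.3.
Maximum loss: $2369.9.

$2369.9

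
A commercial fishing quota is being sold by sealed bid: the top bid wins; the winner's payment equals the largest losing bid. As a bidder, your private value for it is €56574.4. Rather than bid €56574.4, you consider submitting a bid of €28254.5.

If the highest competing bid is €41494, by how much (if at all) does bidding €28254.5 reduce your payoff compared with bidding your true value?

Bidding your value €56574.4: you win (since €56574.4 > €41494) and pay €41494. Payoff €15080.4.
Bidding €28254.5: you lose. Payoff €0.
The competing bid €41494 lies between your shaded bid and your value, so underbidding forfeits an item you could have won at a profitable price.
Loss from deviating = €15080.4 − (€0) = €15080.4.

€15080.4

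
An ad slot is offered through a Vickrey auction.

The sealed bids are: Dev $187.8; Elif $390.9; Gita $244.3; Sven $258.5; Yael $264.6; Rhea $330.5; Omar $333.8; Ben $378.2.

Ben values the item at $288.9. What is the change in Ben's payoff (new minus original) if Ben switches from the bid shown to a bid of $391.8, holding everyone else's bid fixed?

The highest bid among the other bidders is $390.9; Ben's bid doesn't change that.
Original bid $378.2: Ben is not highest (top rival bid is $390.9); payoff $0.
Alternative bid $391.8: Ben is highest, pays the top rival bid $390.9; payoff $288.9 − $390.9 = −$102.
Change in payoff = −$102 − ($0) = −$102.

−$102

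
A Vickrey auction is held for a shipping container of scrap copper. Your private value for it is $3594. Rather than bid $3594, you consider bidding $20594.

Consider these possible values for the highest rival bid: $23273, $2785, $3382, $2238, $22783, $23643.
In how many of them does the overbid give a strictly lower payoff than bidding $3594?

0

The deviation hurts exactly when the highest competing bid lies strictly between $3594 and $20594 — overbidding then wins at a price above your value.
$23273: above both → same outcome either way.
$2785: below both → same outcome either way.
$3382: below both → same outcome either way.
$2238: below both → same outcome either way.
$22783: above both → same outcome either way.
$23643: above both → same outcome either way.
Count: 0.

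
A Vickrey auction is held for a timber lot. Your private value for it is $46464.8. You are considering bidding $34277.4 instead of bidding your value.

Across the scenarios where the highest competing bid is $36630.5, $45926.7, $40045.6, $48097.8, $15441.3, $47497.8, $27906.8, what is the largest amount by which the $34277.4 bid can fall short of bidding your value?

$36630.5: truthful gives $9834.3, deviation gives $0 → loss $9834.3.
$45926.7: truthful gives $538.1, deviation gives $0 → loss $538.1.
$40045.6: truthful gives $6419.2, deviation gives $0 → loss $6419.2.
$48097.8: same outcome either way → loss $0.
$15441.3: same outcome either way → loss $0.
$47497.8: same outcome either way → loss $0.
$27906.8: same outcome either way → loss $0.
Maximum loss: $9834.3.

$9834.3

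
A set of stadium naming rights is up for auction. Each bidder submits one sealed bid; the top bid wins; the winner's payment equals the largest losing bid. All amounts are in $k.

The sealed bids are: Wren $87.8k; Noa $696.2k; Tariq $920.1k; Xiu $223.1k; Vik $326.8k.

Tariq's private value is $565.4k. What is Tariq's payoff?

Highest bid: Tariq at $920.1k, so Tariq wins.
Second-highest bid: Noa at $696.2k — that is the price the winner pays.
Tariq's payoff = value − price = $565.4k − $696.2k = −$130.8k.

−$130.8k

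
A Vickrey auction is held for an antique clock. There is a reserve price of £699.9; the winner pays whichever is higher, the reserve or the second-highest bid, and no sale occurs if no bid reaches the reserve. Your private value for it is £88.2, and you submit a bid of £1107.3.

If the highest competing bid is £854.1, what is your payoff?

−£765.9

Your bid £1107.3 is the highest and exceeds the reserve.
Price = max(second-highest bid, reserve) = max(£854.1, £699.9) = £854.1.
Payoff = £88.2 − £854.1 = −£765.9.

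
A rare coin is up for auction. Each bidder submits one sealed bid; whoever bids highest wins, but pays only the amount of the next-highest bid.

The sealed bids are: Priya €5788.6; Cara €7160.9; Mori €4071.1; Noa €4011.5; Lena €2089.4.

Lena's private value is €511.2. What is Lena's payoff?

€0

Highest bid: Cara at €7160.9, so Cara wins.
Second-highest bid: Priya at €5788.6 — that is the price the winner pays.
Lena did not win, so Lena pays nothing and receives nothing: payoff €0.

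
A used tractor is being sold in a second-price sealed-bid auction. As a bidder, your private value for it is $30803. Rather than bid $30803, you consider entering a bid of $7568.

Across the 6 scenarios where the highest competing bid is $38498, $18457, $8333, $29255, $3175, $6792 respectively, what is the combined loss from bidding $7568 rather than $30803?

$36364

The deviation costs you only when the competing bid falls strictly between $7568 and $30803; elsewhere both bids give the same outcome.
$38498: outcomes coincide → loss $0.
$18457: truthful payoff $12346, deviation payoff $0 → loss $12346.
$8333: truthful payoff $22470, deviation payoff $0 → loss $22470.
$29255: truthful payoff $1548, deviation payoff $0 → loss $1548.
$3175: outcomes coincide → loss $0.
$6792: outcomes coincide → loss $0.
Total loss = $12346 + $22470 + $1548 = $36364.
In a second-price auction your bid sets only whether you win, not what you pay, so bidding your true value is weakly dominant.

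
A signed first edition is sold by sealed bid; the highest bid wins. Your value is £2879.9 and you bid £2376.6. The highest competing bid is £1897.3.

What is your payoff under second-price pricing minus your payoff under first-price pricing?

You have the highest bid, so you win under either rule.
Second-price: pay £1897.3 → payoff £982.6.
First-price: pay your own bid £2376.6 → payoff £503.3.
Difference = £982.6 − (£503.3) = £479.3.

£479.3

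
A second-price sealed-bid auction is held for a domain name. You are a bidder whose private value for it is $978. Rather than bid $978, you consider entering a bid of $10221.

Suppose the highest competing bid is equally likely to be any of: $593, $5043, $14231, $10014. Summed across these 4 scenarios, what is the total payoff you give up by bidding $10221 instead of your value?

$13101

The deviation costs you only when the competing bid falls strictly between $978 and $10221; elsewhere both bids give the same outcome.
$593: outcomes coincide → loss $0.
$5043: truthful payoff $0, deviation payoff −$4065 → loss $4065.
$14231: outcomes coincide → loss $0.
$10014: truthful payoff $0, deviation payoff −$9036 → loss $9036.
Total loss = $4065 + $9036 = $13101.
Truthful bidding weakly dominates here: raising your bid can only win items priced above your value, and lowering it can only forfeit items priced below.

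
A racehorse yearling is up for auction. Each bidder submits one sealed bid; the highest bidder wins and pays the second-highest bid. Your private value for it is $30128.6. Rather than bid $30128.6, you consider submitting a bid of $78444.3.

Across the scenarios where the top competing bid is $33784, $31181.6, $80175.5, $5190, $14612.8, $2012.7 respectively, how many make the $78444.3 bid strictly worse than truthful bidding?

2

The deviation hurts exactly when the highest competing bid lies strictly between $30128.6 and $78444.3 — overbidding then wins at a price above your value.
$33784: inside the interval → strictly worse (loss $3655.4).
$31181.6: inside the interval → strictly worse (loss $1053).
$80175.5: above both → same outcome either way.
$5190: below both → same outcome either way.
$14612.8: below both → same outcome either way.
$2012.7: below both → same outcome either way.
Count: 2.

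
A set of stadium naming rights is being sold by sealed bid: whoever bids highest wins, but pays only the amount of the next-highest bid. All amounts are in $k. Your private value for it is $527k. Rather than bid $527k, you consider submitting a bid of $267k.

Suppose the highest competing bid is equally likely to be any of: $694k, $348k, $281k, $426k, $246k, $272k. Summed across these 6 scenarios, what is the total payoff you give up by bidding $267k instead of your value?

The deviation costs you only when the competing bid falls strictly between $267k and $527k; elsewhere both bids give the same outcome.
$694k: outcomes coincide → loss $0k.
$348k: truthful payoff $179k, deviation payoff $0k → loss $179k.
$281k: truthful payoff $246k, deviation payoff $0k → loss $246k.
$426k: truthful payoff $101k, deviation payoff $0k → loss $101k.
$246k: outcomes coincide → loss $0k.
$272k: truthful payoff $255k, deviation payoff $0k → loss $255k.
Total loss = $179k + $246k + $101k + $255k = $781k.

$781k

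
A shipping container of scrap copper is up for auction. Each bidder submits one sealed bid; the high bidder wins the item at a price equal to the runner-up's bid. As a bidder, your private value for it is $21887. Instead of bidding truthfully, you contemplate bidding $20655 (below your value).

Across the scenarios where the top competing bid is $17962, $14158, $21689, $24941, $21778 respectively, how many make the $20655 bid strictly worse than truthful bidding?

2

The deviation hurts exactly when the highest competing bid lies strictly between $20655 and $21887 — underbidding then forfeits a profitable win.
$17962: below both → same outcome either way.
$14158: below both → same outcome either way.
$21689: inside the interval → strictly worse (loss $198).
$24941: above both → same outcome either way.
$21778: inside the interval → strictly worse (loss $109).
Count: 2.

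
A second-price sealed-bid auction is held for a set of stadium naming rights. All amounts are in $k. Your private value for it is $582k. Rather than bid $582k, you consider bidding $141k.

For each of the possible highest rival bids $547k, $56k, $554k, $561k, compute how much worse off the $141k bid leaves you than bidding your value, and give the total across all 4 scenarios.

$84k

The deviation costs you only when the competing bid falls strictly between $141k and $582k; elsewhere both bids give the same outcome.
$547k: truthful payoff $35k, deviation payoff $0k → loss $35k.
$56k: outcomes coincide → loss $0k.
$554k: truthful payoff $28k, deviation payoff $0k → loss $28k.
$561k: truthful payoff $21k, deviation payoff $0k → loss $21k.
Total loss = $35k + $28k + $21k = $84k.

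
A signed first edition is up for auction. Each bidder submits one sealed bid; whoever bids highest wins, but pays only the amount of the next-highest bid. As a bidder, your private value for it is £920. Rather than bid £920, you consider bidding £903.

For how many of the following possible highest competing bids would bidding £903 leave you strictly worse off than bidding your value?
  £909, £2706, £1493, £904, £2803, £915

3

The deviation hurts exactly when the highest competing bid lies strictly between £903 and £920 — underbidding then forfeits a profitable win.
£909: inside the interval → strictly worse (loss £11).
£2706: above both → same outcome either way.
£1493: above both → same outcome either way.
£904: inside the interval → strictly worse (loss £16).
£2803: above both → same outcome either way.
£915: inside the interval → strictly worse (loss £5).
Count: 3.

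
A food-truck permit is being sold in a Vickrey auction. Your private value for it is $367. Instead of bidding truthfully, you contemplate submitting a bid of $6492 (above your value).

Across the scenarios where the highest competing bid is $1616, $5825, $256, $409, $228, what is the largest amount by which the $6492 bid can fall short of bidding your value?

$5458

$1616: truthful gives $0, deviation gives −$1249 → loss $1249.
$5825: truthful gives $0, deviation gives −$5458 → loss $5458.
$256: same outcome either way → loss $0.
$409: truthful gives $0, deviation gives −$42 → loss $42.
$228: same outcome either way → loss $0.
Maximum loss: $5458.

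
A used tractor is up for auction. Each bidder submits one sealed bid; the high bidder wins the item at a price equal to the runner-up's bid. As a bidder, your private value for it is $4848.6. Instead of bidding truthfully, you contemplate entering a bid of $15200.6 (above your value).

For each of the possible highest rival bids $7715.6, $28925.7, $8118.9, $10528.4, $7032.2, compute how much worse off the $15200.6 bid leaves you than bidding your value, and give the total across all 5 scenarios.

$14000.7

The deviation costs you only when the competing bid falls strictly between $4848.6 and $15200.6; elsewhere both bids give the same outcome.
$7715.6: truthful payoff $0, deviation payoff −$2867 → loss $2867.
$28925.7: outcomes coincide → loss $0.
$8118.9: truthful payoff $0, deviation payoff −$3270.3 → loss $3270.3.
$10528.4: truthful payoff $0, deviation payoff −$5679.8 → loss $5679.8.
$7032.2: truthful payoff $0, deviation payoff −$2183.6 → loss $2183.6.
Total loss = $2867 + $3270.3 + $5679.8 + $2183.6 = $14000.7.
In a second-price auction your bid sets only whether you win, not what you pay, so bidding your true value is weakly dominant.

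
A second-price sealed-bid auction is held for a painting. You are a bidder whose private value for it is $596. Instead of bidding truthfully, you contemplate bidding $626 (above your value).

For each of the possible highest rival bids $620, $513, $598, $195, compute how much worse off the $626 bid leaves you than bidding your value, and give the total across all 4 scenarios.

The deviation costs you only when the competing bid falls strictly between $596 and $626; elsewhere both bids give the same outcome.
$620: truthful payoff $0, deviation payoff −$24 → loss $24.
$513: outcomes coincide → loss $0.
$598: truthful payoff $0, deviation payoff −$2 → loss $2.
$195: outcomes coincide → loss $0.
Total loss = $24 + $2 = $26.

$26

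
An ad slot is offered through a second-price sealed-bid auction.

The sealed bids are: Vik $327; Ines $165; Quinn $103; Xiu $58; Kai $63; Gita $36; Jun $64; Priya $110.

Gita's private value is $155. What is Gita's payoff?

Highest bid: Vik at $327, so Vik wins.
Second-highest bid: Ines at $165 — that is the price the winner pays.
Gita did not win, so Gita pays nothing and receives nothing: payoff $0.

$0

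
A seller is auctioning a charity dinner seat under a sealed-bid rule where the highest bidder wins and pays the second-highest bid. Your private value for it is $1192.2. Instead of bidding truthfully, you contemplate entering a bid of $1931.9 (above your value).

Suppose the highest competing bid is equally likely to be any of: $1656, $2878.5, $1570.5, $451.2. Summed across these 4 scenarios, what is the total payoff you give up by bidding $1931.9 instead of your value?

The deviation costs you only when the competing bid falls strictly between $1192.2 and $1931.9; elsewhere both bids give the same outcome.
$1656: truthful payoff $0, deviation payoff −$463.8 → loss $463.8.
$2878.5: outcomes coincide → loss $0.
$1570.5: truthful payoff $0, deviation payoff −$378.3 → loss $378.3.
$451.2: outcomes coincide → loss $0.
Total loss = $463.8 + $378.3 = $842.1.

$842.1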